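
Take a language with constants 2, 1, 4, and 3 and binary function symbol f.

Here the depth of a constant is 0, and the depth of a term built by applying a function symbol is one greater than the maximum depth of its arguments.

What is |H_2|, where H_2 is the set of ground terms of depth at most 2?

404

Write N_k for the number of ground terms of depth ≤ k. A term of depth ≤ k is either a constant or a function symbol applied to arguments of depth ≤ k−1, so N_k = 4 + N_{k-1}^2.
N_0 = 4
N_1 = 4 + 4^2 = 20
N_2 = 4 + 20^2 = 404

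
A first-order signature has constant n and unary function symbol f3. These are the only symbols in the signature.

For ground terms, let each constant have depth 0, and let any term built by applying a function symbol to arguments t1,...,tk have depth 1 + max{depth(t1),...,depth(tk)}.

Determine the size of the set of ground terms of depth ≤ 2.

Count level by level. With function symbols f3/1, the terms of depth ≤ k are the 1 constant together with each function applied to depth-≤(k−1) tuples, so N_k = 1 + N_{k-1}.
N_0 = 1
N_1 = 1 + 1 = 2
N_2 = 1 + 2 = 3
Explicitly: n, f3(n), f3(f3(n)).

3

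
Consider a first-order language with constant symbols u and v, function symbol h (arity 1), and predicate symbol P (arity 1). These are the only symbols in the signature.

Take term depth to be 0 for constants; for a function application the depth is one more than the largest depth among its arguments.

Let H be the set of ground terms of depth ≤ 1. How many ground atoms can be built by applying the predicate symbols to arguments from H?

4

First count ground terms of depth ≤ 1.
If N_k denotes the number of depth-≤k ground terms, the 2 constants give N_0 = 2, and each function symbol of arity r contributes N_{k-1}^r new terms at level k: N_k = 2 + N_{k-1}.
N_0 = 2
N_1 = 2 + 2 = 4
Explicitly: u, v, h(u), h(v).
So |H| = 4.
A ground atom is a predicate applied to a tuple of terms from H, so the count is the sum over predicates of |H|^arity:
  P: 4
Total ground atoms: 4.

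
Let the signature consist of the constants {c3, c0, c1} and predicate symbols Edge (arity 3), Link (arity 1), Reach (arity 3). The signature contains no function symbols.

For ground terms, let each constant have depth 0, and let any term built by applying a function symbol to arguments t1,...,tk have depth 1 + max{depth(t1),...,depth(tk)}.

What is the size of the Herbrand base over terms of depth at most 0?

57

First count ground terms of depth ≤ 0.
With no function symbols every ground term is a constant, so there are exactly 3 ground terms at every depth bound.
N_0 = 3
So |H| = 3.
A ground atom is a predicate applied to a tuple of terms from H, so the count is the sum over predicates of |H|^arity:
  Edge: 3^3 = 27;  Link: 3;  Reach: 3^3 = 27
Total ground atoms: 27 + 3 + 27 = 57.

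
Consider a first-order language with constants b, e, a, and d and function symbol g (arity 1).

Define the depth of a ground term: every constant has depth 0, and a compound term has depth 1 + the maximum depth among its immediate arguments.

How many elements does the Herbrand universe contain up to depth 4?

Let N_k = |{terms of depth ≤ k}|. Then N_0 = 4 and N_k = 4 + N_{k-1} for k ≥ 1 (one summand per function symbol, arity giving the exponent).
N_0 = 4
N_1 = 4 + 4 = 8
N_2 = 4 + 8 = 12
N_3 = 4 + 12 = 16
N_4 = 4 + 16 = 20

20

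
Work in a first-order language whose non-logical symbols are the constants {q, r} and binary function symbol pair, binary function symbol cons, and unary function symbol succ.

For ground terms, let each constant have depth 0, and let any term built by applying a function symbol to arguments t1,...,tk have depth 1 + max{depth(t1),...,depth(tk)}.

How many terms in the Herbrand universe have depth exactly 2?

If N_k denotes the number of depth-≤k ground terms, the 2 constants give N_0 = 2, and each function symbol of arity r contributes N_{k-1}^r new terms at level k: N_k = 2 + N_{k-1}^2 + N_{k-1}^2 + N_{k-1}.
N_0 = 2
N_1 = 2 + 2^2 + 2^2 + 2 = 12
N_2 = 2 + 12^2 + 12^2 + 12 = 302
Terms of depth exactly 2: N_2 − N_1 = 302 − 12 = 290.

290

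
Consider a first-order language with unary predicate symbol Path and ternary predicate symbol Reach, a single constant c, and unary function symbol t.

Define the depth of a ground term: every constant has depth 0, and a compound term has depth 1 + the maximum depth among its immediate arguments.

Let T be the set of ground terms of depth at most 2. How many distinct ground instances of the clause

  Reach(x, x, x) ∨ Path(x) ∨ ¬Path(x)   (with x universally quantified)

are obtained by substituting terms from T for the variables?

3

Ground terms of depth ≤ 2:
  If N_k denotes the number of depth-≤k ground terms, the 1 constant gives N_0 = 1, and each function symbol of arity r contributes N_{k-1}^r new terms at level k: N_k = 1 + N_{k-1}.
  N_0 = 1
  N_1 = 1 + 1 = 2
  N_2 = 1 + 2 = 3
  Explicitly: c, t(c), t(t(c)).
So there are 3 ground terms available for substitution.
The body mentions the single quantified variable x; since ground terms form a free algebra, no two substitutions collapse to the same formula.
Number of ground instances = 3.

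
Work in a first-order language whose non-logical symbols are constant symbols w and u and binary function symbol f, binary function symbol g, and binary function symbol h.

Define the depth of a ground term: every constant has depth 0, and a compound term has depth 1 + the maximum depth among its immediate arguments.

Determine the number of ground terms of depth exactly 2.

Write N_k for the number of ground terms of depth ≤ k. A term of depth ≤ k is either a constant or a function symbol applied to arguments of depth ≤ k−1, so N_k = 2 + N_{k-1}^2 + N_{k-1}^2 + N_{k-1}^2.
N_0 = 2
N_1 = 2 + 2^2 + 2^2 + 2^2 = 14
N_2 = 2 + 14^2 + 14^2 + 14^2 = 590
Terms of depth exactly 2: N_2 − N_1 = 590 − 14 = 576.

576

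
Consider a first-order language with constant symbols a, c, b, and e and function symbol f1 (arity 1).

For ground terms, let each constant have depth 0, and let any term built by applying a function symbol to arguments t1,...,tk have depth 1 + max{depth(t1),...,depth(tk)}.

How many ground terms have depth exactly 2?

Count level by level. With function symbols f1/1, the terms of depth ≤ k are the 4 constants together with each function applied to depth-≤(k−1) tuples, so N_k = 4 + N_{k-1}.
N_0 = 4
N_1 = 4 + 4 = 8
N_2 = 4 + 8 = 12
Terms of depth exactly 2: N_2 − N_1 = 12 − 8 = 4.

4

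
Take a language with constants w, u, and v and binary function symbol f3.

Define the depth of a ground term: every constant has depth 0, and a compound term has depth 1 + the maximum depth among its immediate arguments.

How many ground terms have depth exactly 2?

135

If N_k denotes the number of depth-≤k ground terms, the 3 constants give N_0 = 3, and each function symbol of arity r contributes N_{k-1}^r new terms at level k: N_k = 3 + N_{k-1}^2.
N_0 = 3
N_1 = 3 + 3^2 = 12
N_2 = 3 + 12^2 = 147
Terms of depth exactly 2: N_2 − N_1 = 147 − 12 = 135.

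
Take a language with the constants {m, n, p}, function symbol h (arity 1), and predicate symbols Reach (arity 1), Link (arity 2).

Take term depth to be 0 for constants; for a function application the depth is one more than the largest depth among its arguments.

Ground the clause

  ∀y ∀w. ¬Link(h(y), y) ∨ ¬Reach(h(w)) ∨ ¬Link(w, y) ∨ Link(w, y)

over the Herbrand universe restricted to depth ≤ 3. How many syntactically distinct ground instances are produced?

144

Ground terms of depth ≤ 3:
  Let N_k = |{terms of depth ≤ k}|. Then N_0 = 3 and N_k = 3 + N_{k-1} for k ≥ 1 (one summand per function symbol, arity giving the exponent).
  N_0 = 3
  N_1 = 3 + 3 = 6
  N_2 = 3 + 6 = 9
  N_3 = 3 + 9 = 12
  Explicitly: m, n, p, h(m), h(n), h(p), h(h(m)), h(h(n)), h(h(p)), h(h(h(m))), h(h(h(n))), h(h(h(p))).
So there are 12 ground terms available for substitution.
The clause has 2 distinct variables (y, w), each appearing in the body. In the free term algebra distinct substitutions yield syntactically distinct ground instances.
Number of ground instances = 12^2 = 144.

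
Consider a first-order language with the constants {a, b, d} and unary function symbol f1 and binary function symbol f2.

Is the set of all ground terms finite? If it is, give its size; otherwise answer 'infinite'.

infinite

The signature has at least one function symbol (f1, arity 1) and at least one constant (a).
Iterating f1 gives infinitely many distinct ground terms: a, f1(a), f1(f1(a)), ...
So the Herbrand universe is infinite.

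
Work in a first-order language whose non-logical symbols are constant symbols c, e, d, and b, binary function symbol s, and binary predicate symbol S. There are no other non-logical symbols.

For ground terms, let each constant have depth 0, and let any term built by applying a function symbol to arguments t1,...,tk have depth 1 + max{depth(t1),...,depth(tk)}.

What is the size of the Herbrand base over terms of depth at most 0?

First count ground terms of depth ≤ 0.
Let N_k = |{terms of depth ≤ k}|. Then N_0 = 4 and N_k = 4 + N_{k-1}^2 for k ≥ 1 (one summand per function symbol, arity giving the exponent).
N_0 = 4
So |H| = 4.
Each predicate of arity r yields |H|^r ground atoms (one per choice of an r-tuple from H):
  S: 4^2 = 16
Total ground atoms: 16.

16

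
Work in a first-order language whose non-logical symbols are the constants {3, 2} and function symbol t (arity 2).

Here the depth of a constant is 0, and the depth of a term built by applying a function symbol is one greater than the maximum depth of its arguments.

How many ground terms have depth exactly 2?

32

Let N_k = |{terms of depth ≤ k}|. Then N_0 = 2 and N_k = 2 + N_{k-1}^2 for k ≥ 1 (one summand per function symbol, arity giving the exponent).
N_0 = 2
N_1 = 2 + 2^2 = 6
N_2 = 2 + 6^2 = 38
Terms of depth exactly 2: N_2 − N_1 = 38 − 6 = 32.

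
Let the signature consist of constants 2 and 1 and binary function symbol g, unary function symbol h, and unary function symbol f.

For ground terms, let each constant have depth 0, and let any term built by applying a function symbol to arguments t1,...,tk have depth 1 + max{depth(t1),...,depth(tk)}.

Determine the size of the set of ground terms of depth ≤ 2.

122

If N_k denotes the number of depth-≤k ground terms, the 2 constants give N_0 = 2, and each function symbol of arity r contributes N_{k-1}^r new terms at level k: N_k = 2 + N_{k-1}^2 + N_{k-1} + N_{k-1}.
N_0 = 2
N_1 = 2 + 2^2 + 2 + 2 = 10
N_2 = 2 + 10^2 + 10 + 10 = 122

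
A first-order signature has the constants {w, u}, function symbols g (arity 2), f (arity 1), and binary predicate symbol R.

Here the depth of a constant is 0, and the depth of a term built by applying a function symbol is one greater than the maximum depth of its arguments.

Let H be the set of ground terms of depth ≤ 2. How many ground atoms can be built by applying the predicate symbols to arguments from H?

5476

First count ground terms of depth ≤ 2.
Count level by level. With function symbols g/2, f/1, the terms of depth ≤ k are the 2 constants together with each function applied to depth-≤(k−1) tuples, so N_k = 2 + N_{k-1}^2 + N_{k-1}.
N_0 = 2
N_1 = 2 + 2^2 + 2 = 8
N_2 = 2 + 8^2 + 8 = 74
So |H| = 74.
Ground atoms are formed by filling each argument slot of a predicate with a term from H, so an r-ary predicate gives |H|^r atoms:
  R: 74^2 = 5476
Total ground atoms: 5476.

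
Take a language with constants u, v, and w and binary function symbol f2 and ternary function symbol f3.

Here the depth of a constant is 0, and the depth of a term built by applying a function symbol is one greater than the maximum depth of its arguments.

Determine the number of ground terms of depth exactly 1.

If N_k denotes the number of depth-≤k ground terms, the 3 constants give N_0 = 3, and each function symbol of arity r contributes N_{k-1}^r new terms at level k: N_k = 3 + N_{k-1}^2 + N_{k-1}^3.
N_0 = 3
N_1 = 3 + 3^2 + 3^3 = 39
Terms of depth exactly 1: N_1 − N_0 = 39 − 3 = 36.

36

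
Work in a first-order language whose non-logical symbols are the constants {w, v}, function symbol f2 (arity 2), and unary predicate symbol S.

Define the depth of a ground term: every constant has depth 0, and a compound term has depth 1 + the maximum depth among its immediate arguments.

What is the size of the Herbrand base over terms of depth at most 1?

6

First count ground terms of depth ≤ 1.
Let N_k = |{terms of depth ≤ k}|. Then N_0 = 2 and N_k = 2 + N_{k-1}^2 for k ≥ 1 (one summand per function symbol, arity giving the exponent).
N_0 = 2
N_1 = 2 + 2^2 = 6
Explicitly: w, v, f2(w, w), f2(w, v), f2(v, w), f2(v, v).
So |H| = 6.
Each predicate of arity r yields |H|^r ground atoms (one per choice of an r-tuple from H):
  S: 6
Total ground atoms: 6.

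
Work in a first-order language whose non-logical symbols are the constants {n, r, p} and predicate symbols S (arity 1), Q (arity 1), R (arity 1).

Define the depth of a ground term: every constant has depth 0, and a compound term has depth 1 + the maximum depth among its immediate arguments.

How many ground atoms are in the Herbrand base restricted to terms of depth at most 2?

First count ground terms of depth ≤ 2.
With no function symbols every ground term is a constant, so there are exactly 3 ground terms at every depth bound.
N_0 = 3
N_1 = 3
N_2 = 3
Explicitly: n, r, p.
So |H| = 3.
Ground atoms are formed by filling each argument slot of a predicate with a term from H, so an r-ary predicate gives |H|^r atoms:
  S: 3;  Q: 3;  R: 3
Total ground atoms: 3 + 3 + 3 = 9.

9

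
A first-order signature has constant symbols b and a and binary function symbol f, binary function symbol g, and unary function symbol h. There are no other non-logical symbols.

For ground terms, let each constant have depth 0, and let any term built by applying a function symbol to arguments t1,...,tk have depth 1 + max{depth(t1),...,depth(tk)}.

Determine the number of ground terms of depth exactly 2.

If N_k denotes the number of depth-≤k ground terms, the 2 constants give N_0 = 2, and each function symbol of arity r contributes N_{k-1}^r new terms at level k: N_k = 2 + N_{k-1}^2 + N_{k-1}^2 + N_{k-1}.
N_0 = 2
N_1 = 2 + 2^2 + 2^2 + 2 = 12
N_2 = 2 + 12^2 + 12^2 + 12 = 302
Terms of depth exactly 2: N_2 − N_1 = 302 − 12 = 290.

290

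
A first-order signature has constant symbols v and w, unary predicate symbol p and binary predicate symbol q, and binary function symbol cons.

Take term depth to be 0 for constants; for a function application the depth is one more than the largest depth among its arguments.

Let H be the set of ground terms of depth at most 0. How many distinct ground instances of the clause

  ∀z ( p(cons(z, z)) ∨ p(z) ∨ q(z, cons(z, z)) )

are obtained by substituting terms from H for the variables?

Ground terms of depth ≤ 0:
  If N_k denotes the number of depth-≤k ground terms, the 2 constants give N_0 = 2, and each function symbol of arity r contributes N_{k-1}^r new terms at level k: N_k = 2 + N_{k-1}^2.
  N_0 = 2
  Explicitly: v, w.
So there are 2 ground terms available for substitution.
There is 1 variable to instantiate (z),  occurring in at least one literal, so different choices give different ground instances.
Number of ground instances = 2.

2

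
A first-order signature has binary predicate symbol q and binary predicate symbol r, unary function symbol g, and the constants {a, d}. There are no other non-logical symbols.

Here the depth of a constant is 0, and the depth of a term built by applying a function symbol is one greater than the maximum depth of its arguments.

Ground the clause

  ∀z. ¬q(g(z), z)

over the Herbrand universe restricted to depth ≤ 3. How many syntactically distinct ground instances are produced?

8

Ground terms of depth ≤ 3:
  Let N_k = |{terms of depth ≤ k}|. Then N_0 = 2 and N_k = 2 + N_{k-1} for k ≥ 1 (one summand per function symbol, arity giving the exponent).
  N_0 = 2
  N_1 = 2 + 2 = 4
  N_2 = 2 + 4 = 6
  N_3 = 2 + 6 = 8
  Explicitly: a, d, g(a), g(d), g(g(a)), g(g(d)), g(g(g(a))), g(g(g(d))).
So there are 8 ground terms available for substitution.
The clause has 1 distinct variable (z), which appears in the body. In the free term algebra distinct substitutions yield syntactically distinct ground instances.
Number of ground instances = 8.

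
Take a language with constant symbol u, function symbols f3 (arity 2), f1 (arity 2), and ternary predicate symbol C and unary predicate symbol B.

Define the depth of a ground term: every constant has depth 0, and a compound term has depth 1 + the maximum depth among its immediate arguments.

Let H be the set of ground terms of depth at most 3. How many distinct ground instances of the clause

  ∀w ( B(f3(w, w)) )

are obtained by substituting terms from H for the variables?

Ground terms of depth ≤ 3:
  Count level by level. With function symbols f3/2, f1/2, the terms of depth ≤ k are the 1 constant together with each function applied to depth-≤(k−1) tuples, so N_k = 1 + N_{k-1}^2 + N_{k-1}^2.
  N_0 = 1
  N_1 = 1 + 1^2 + 1^2 = 3
  N_2 = 1 + 3^2 + 3^2 = 19
  N_3 = 1 + 19^2 + 19^2 = 723
So there are 723 ground terms available for substitution.
There is 1 variable to instantiate (w),  occurring in at least one literal, so different choices give different ground instances.
Number of ground instances = 723.

723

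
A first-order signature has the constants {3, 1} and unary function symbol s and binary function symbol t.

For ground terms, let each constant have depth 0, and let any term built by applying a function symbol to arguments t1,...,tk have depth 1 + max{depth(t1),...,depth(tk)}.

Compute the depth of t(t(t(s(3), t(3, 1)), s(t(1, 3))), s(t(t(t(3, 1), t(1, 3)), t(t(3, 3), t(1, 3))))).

depth(s(3)) = 1 + depth(3) = 1 + 0 = 1
depth(t(3, 1)) = 1 + max(0, 0) = 1
depth(t(s(3), t(3, 1))) = 1 + max(1, 1) = 2
depth(t(1, 3)) = 1 + max(0, 0) = 1
depth(s(t(1, 3))) = 1 + depth(t(1, 3)) = 1 + 1 = 2
depth(t(t(s(3), t(3, 1)), s(t(1, 3)))) = 1 + max(2, 2) = 3
depth(t(t(3, 1), t(1, 3))) = 1 + max(1, 1) = 2
depth(t(3, 3)) = 1 + max(0, 0) = 1
depth(t(t(3, 3), t(1, 3))) = 1 + max(1, 1) = 2
depth(t(t(t(3, 1), t(1, 3)), t(t(3, 3), t(1, 3)))) = 1 + max(2, 2) = 3
depth(s(t(t(t(3, 1), t(1, 3)), t(t(3, 3), t(1, 3))))) = 1 + depth(t(t(t(3, 1), t(1, 3)), t(t(3, 3), t(1, 3)))) = 1 + 3 = 4
depth(t(t(t(s(3), t(3, 1)), s(t(1, 3))), s(t(t(t(3, 1), t(1, 3)), t(t(3, 3), t(1, 3)))))) = 1 + max(3, 4) = 5

5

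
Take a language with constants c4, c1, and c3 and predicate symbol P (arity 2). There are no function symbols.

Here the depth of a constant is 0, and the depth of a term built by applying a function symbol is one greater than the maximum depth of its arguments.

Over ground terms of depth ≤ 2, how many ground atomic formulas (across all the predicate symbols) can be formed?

9

First count ground terms of depth ≤ 2.
With no function symbols every ground term is a constant, so there are exactly 3 ground terms at every depth bound.
N_0 = 3
N_1 = 3
N_2 = 3
So |H| = 3.
A ground atom is a predicate applied to a tuple of terms from H, so the count is the sum over predicates of |H|^arity:
  P: 3^2 = 9
Total ground atoms: 9.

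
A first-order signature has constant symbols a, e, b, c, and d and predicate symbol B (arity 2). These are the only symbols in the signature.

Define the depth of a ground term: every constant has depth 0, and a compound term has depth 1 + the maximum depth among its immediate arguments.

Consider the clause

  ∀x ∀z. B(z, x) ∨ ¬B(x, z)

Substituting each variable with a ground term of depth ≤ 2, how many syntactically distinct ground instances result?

Ground terms of depth ≤ 2:
  With no function symbols every ground term is a constant, so there are exactly 5 ground terms at every depth bound.
  N_0 = 5
  N_1 = 5
  N_2 = 5
So there are 5 ground terms available for substitution.
The body mentions every one of the 2 quantified variables; since ground terms form a free algebra, no two substitutions collapse to the same formula.
Number of ground instances = 5^2 = 25.

25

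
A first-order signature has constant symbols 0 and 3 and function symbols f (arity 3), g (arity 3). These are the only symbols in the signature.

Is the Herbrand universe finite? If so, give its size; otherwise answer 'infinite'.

The signature has at least one function symbol (f, arity 3) and at least one constant (0).
Iterating f gives infinitely many distinct ground terms: 0, f(0, 0, 0), f(f(0, 0, 0), f(0, 0, 0), f(0, 0, 0)), ...
So the Herbrand universe is infinite.

infinite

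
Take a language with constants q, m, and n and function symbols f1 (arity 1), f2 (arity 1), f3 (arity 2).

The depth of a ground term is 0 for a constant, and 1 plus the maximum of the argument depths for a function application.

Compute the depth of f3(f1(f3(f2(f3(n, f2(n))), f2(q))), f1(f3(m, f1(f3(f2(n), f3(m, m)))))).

depth(f2(n)) = 1 + depth(n) = 1 + 0 = 1
depth(f3(n, f2(n))) = 1 + max(0, 1) = 2
depth(f2(f3(n, f2(n)))) = 1 + depth(f3(n, f2(n))) = 1 + 2 = 3
depth(f2(q)) = 1 + depth(q) = 1 + 0 = 1
depth(f3(f2(f3(n, f2(n))), f2(q))) = 1 + max(3, 1) = 4
depth(f1(f3(f2(f3(n, f2(n))), f2(q)))) = 1 + depth(f3(f2(f3(n, f2(n))), f2(q))) = 1 + 4 = 5
depth(f3(m, m)) = 1 + max(0, 0) = 1
depth(f3(f2(n), f3(m, m))) = 1 + max(1, 1) = 2
depth(f1(f3(f2(n), f3(m, m)))) = 1 + depth(f3(f2(n), f3(m, m))) = 1 + 2 = 3
depth(f3(m, f1(f3(f2(n), f3(m, m))))) = 1 + max(0, 3) = 4
depth(f1(f3(m, f1(f3(f2(n), f3(m, m)))))) = 1 + depth(f3(m, f1(f3(f2(n), f3(m, m))))) = 1 + 4 = 5
depth(f3(f1(f3(f2(f3(n, f2(n))), f2(q))), f1(f3(m, f1(f3(f2(n), f3(m, m))))))) = 1 + max(5, 5) = 6

6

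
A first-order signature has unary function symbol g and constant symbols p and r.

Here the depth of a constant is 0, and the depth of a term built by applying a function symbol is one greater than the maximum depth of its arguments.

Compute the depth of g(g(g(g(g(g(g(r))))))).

7

depth(g(r)) = 1 + depth(r) = 1 + 0 = 1
depth(g(g(r))) = 1 + depth(g(r)) = 1 + 1 = 2
depth(g(g(g(r)))) = 1 + depth(g(g(r))) = 1 + 2 = 3
depth(g(g(g(g(r))))) = 1 + depth(g(g(g(r)))) = 1 + 3 = 4
depth(g(g(g(g(g(r)))))) = 1 + depth(g(g(g(g(r))))) = 1 + 4 = 5
depth(g(g(g(g(g(g(r))))))) = 1 + depth(g(g(g(g(g(r)))))) = 1 + 5 = 6
depth(g(g(g(g(g(g(g(r)))))))) = 1 + depth(g(g(g(g(g(g(r))))))) = 1 + 6 = 7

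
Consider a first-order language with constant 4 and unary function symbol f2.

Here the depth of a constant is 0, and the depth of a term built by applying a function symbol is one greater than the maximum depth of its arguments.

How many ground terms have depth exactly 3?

Let N_k count ground terms of depth at most k. Each non-constant term of depth ≤ k is some function symbol applied to depth-≤(k−1) arguments, giving N_k = 1 + N_{k-1}.
N_0 = 1
N_1 = 1 + 1 = 2
N_2 = 1 + 2 = 3
N_3 = 1 + 3 = 4
Terms of depth exactly 3: N_3 − N_2 = 4 − 3 = 1.

1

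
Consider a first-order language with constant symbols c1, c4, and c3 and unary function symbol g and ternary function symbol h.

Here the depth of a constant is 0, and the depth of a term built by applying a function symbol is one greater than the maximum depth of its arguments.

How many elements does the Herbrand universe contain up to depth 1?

Write N_k for the number of ground terms of depth ≤ k. A term of depth ≤ k is either a constant or a function symbol applied to arguments of depth ≤ k−1, so N_k = 3 + N_{k-1} + N_{k-1}^3.
N_0 = 3
N_1 = 3 + 3 + 3^3 = 33

33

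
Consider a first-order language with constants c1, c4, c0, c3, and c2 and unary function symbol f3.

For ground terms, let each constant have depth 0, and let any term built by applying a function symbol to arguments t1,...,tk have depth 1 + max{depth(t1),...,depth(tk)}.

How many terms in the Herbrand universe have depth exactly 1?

Let N_k count ground terms of depth at most k. Each non-constant term of depth ≤ k is some function symbol applied to depth-≤(k−1) arguments, giving N_k = 5 + N_{k-1}.
N_0 = 5
N_1 = 5 + 5 = 10
Terms of depth exactly 1: N_1 − N_0 = 10 − 5 = 5.

5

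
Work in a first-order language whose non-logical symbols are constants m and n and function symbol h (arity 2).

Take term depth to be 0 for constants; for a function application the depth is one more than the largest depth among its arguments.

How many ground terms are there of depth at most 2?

38

Count level by level. With function symbols h/2, the terms of depth ≤ k are the 2 constants together with each function applied to depth-≤(k−1) tuples, so N_k = 2 + N_{k-1}^2.
N_0 = 2
N_1 = 2 + 2^2 = 6
N_2 = 2 + 6^2 = 38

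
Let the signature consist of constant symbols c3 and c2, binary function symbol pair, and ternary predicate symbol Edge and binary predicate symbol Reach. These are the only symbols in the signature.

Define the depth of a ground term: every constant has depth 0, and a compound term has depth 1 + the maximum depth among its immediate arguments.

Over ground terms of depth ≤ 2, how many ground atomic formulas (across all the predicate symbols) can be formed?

First count ground terms of depth ≤ 2.
If N_k denotes the number of depth-≤k ground terms, the 2 constants give N_0 = 2, and each function symbol of arity r contributes N_{k-1}^r new terms at level k: N_k = 2 + N_{k-1}^2.
N_0 = 2
N_1 = 2 + 2^2 = 6
N_2 = 2 + 6^2 = 38
So |H| = 38.
A ground atom is a predicate applied to a tuple of terms from H, so the count is the sum over predicates of |H|^arity:
  Edge: 38^3 = 54872;  Reach: 38^2 = 1444
Total ground atoms: 54872 + 1444 = 56316.

56316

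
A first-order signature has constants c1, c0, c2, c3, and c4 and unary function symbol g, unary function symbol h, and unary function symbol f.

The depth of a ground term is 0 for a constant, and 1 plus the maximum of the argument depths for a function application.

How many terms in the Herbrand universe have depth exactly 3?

135

Count level by level. With function symbols g/1, h/1, f/1, the terms of depth ≤ k are the 5 constants together with each function applied to depth-≤(k−1) tuples, so N_k = 5 + N_{k-1} + N_{k-1} + N_{k-1}.
N_0 = 5
N_1 = 5 + 5 + 5 + 5 = 20
N_2 = 5 + 20 + 20 + 20 = 65
N_3 = 5 + 65 + 65 + 65 = 200
Terms of depth exactly 3: N_3 − N_2 = 200 − 65 = 135.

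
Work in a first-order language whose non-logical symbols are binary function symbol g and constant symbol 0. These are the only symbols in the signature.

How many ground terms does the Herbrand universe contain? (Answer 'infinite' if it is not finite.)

infinite

The signature has at least one function symbol (g, arity 2) and at least one constant (0).
Iterating g gives infinitely many distinct ground terms: 0, g(0, 0), g(g(0, 0), g(0, 0)), ...
So the Herbrand universe is infinite.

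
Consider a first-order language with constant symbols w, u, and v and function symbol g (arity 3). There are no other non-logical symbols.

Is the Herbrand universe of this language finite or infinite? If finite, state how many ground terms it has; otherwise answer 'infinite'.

The signature has at least one function symbol (g, arity 3) and at least one constant (w).
Iterating g gives infinitely many distinct ground terms: w, g(w, w, w), g(g(w, w, w), g(w, w, w), g(w, w, w)), ...
So the Herbrand universe is infinite.

infinite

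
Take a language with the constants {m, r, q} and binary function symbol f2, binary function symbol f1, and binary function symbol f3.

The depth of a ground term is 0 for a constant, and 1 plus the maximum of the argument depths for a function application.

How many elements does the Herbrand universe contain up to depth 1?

30

Write N_k for the number of ground terms of depth ≤ k. A term of depth ≤ k is either a constant or a function symbol applied to arguments of depth ≤ k−1, so N_k = 3 + N_{k-1}^2 + N_{k-1}^2 + N_{k-1}^2.
N_0 = 3
N_1 = 3 + 3^2 + 3^2 + 3^2 = 30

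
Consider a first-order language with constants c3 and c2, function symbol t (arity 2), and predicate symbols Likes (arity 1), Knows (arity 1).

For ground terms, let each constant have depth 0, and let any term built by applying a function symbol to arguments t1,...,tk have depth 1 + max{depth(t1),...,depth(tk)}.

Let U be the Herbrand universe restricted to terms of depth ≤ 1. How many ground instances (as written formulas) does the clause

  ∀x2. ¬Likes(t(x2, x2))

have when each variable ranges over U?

6

Ground terms of depth ≤ 1:
  Write N_k for the number of ground terms of depth ≤ k. A term of depth ≤ k is either a constant or a function symbol applied to arguments of depth ≤ k−1, so N_k = 2 + N_{k-1}^2.
  N_0 = 2
  N_1 = 2 + 2^2 = 6
So there are 6 ground terms available for substitution.
The body mentions the single quantified variable x2; since ground terms form a free algebra, no two substitutions collapse to the same formula.
Number of ground instances = 6.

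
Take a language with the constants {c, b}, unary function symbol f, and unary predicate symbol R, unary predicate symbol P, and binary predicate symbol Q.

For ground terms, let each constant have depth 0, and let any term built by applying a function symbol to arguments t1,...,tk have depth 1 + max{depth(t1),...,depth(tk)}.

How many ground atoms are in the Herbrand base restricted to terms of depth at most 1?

24

First count ground terms of depth ≤ 1.
If N_k denotes the number of depth-≤k ground terms, the 2 constants give N_0 = 2, and each function symbol of arity r contributes N_{k-1}^r new terms at level k: N_k = 2 + N_{k-1}.
N_0 = 2
N_1 = 2 + 2 = 4
Explicitly: c, b, f(c), f(b).
So |H| = 4.
Ground atoms are formed by filling each argument slot of a predicate with a term from H, so an r-ary predicate gives |H|^r atoms:
  R: 4;  P: 4;  Q: 4^2 = 16
Total ground atoms: 4 + 4 + 16 = 24.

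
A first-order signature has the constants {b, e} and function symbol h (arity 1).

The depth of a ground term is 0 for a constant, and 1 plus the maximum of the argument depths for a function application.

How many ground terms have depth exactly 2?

Write N_k for the number of ground terms of depth ≤ k. A term of depth ≤ k is either a constant or a function symbol applied to arguments of depth ≤ k−1, so N_k = 2 + N_{k-1}.
N_0 = 2
N_1 = 2 + 2 = 4
N_2 = 2 + 4 = 6
Terms of depth exactly 2: N_2 − N_1 = 6 − 4 = 2.

2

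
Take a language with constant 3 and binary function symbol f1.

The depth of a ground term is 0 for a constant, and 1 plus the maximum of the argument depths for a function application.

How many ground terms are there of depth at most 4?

677

Count level by level. With function symbols f1/2, the terms of depth ≤ k are the 1 constant together with each function applied to depth-≤(k−1) tuples, so N_k = 1 + N_{k-1}^2.
N_0 = 1
N_1 = 1 + 1^2 = 2
N_2 = 1 + 2^2 = 5
N_3 = 1 + 5^2 = 26
N_4 = 1 + 26^2 = 677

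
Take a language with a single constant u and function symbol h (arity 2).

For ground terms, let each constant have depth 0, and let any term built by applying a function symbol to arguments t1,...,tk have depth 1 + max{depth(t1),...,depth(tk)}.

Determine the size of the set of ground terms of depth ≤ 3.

Let N_k = |{terms of depth ≤ k}|. Then N_0 = 1 and N_k = 1 + N_{k-1}^2 for k ≥ 1 (one summand per function symbol, arity giving the exponent).
N_0 = 1
N_1 = 1 + 1^2 = 2
N_2 = 1 + 2^2 = 5
N_3 = 1 + 5^2 = 26

26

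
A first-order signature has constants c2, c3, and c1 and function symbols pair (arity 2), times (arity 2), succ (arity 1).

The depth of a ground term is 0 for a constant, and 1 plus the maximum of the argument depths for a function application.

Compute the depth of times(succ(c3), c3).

2

depth(succ(c3)) = 1 + depth(c3) = 1 + 0 = 1
depth(times(succ(c3), c3)) = 1 + max(1, 0) = 2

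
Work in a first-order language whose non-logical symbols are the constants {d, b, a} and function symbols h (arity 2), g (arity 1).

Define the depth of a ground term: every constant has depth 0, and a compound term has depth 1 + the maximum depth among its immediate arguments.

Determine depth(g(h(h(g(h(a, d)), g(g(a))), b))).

depth(h(a, d)) = 1 + max(0, 0) = 1
depth(g(h(a, d))) = 1 + depth(h(a, d)) = 1 + 1 = 2
depth(g(a)) = 1 + depth(a) = 1 + 0 = 1
depth(g(g(a))) = 1 + depth(g(a)) = 1 + 1 = 2
depth(h(g(h(a, d)), g(g(a)))) = 1 + max(2, 2) = 3
depth(h(h(g(h(a, d)), g(g(a))), b)) = 1 + max(3, 0) = 4
depth(g(h(h(g(h(a, d)), g(g(a))), b))) = 1 + depth(h(h(g(h(a, d)), g(g(a))), b)) = 1 + 4 = 5

5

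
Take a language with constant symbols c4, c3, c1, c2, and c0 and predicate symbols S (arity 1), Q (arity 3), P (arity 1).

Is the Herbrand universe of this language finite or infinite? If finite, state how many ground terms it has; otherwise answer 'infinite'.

There are no function symbols, so every ground term is one of the 5 constants.
The Herbrand universe is {c4, c3, c1, c2, c0}, which is finite with 5 elements.

5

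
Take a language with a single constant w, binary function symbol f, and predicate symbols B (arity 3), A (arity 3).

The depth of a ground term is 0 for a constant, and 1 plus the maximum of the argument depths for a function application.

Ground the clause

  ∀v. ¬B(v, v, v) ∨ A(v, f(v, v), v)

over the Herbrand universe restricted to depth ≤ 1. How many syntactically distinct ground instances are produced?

Ground terms of depth ≤ 1:
  Let N_k count ground terms of depth at most k. Each non-constant term of depth ≤ k is some function symbol applied to depth-≤(k−1) arguments, giving N_k = 1 + N_{k-1}^2.
  N_0 = 1
  N_1 = 1 + 1^2 = 2
  Explicitly: w, f(w, w).
So there are 2 ground terms available for substitution.
The clause has 1 distinct variable (v), which appears in the body. In the free term algebra distinct substitutions yield syntactically distinct ground instances.
Number of ground instances = 2.

2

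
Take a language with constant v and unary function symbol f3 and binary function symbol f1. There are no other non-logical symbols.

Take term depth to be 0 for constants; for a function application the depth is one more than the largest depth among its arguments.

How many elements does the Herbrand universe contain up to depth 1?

Let N_k count ground terms of depth at most k. Each non-constant term of depth ≤ k is some function symbol applied to depth-≤(k−1) arguments, giving N_k = 1 + N_{k-1} + N_{k-1}^2.
N_0 = 1
N_1 = 1 + 1 + 1^2 = 3
Explicitly: v, f3(v), f1(v, v).

3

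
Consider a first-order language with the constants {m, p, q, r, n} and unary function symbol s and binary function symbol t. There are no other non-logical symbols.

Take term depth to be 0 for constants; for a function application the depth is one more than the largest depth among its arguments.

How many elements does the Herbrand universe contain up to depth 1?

35

If N_k denotes the number of depth-≤k ground terms, the 5 constants give N_0 = 5, and each function symbol of arity r contributes N_{k-1}^r new terms at level k: N_k = 5 + N_{k-1} + N_{k-1}^2.
N_0 = 5
N_1 = 5 + 5 + 5^2 = 35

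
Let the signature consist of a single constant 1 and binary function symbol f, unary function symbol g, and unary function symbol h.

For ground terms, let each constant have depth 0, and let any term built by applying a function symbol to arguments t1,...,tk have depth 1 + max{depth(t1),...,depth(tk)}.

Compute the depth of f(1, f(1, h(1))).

depth(h(1)) = 1 + depth(1) = 1 + 0 = 1
depth(f(1, h(1))) = 1 + max(0, 1) = 2
depth(f(1, f(1, h(1)))) = 1 + max(0, 2) = 3

3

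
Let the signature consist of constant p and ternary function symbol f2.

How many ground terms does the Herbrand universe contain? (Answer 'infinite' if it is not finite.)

infinite

The signature has at least one function symbol (f2, arity 3) and at least one constant (p).
Iterating f2 gives infinitely many distinct ground terms: p, f2(p, p, p), f2(f2(p, p, p), f2(p, p, p), f2(p, p, p)), ...
So the Herbrand universe is infinite.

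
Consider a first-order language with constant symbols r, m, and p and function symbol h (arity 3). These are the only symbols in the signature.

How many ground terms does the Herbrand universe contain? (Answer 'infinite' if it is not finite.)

infinite

The signature has at least one function symbol (h, arity 3) and at least one constant (r).
Iterating h gives infinitely many distinct ground terms: r, h(r, r, r), h(h(r, r, r), h(r, r, r), h(r, r, r)), ...
So the Herbrand universe is infinite.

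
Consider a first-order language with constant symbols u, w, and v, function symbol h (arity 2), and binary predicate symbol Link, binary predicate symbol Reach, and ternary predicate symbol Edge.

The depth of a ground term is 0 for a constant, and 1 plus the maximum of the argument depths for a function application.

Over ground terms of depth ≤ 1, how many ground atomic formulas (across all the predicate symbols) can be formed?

2016

First count ground terms of depth ≤ 1.
If N_k denotes the number of depth-≤k ground terms, the 3 constants give N_0 = 3, and each function symbol of arity r contributes N_{k-1}^r new terms at level k: N_k = 3 + N_{k-1}^2.
N_0 = 3
N_1 = 3 + 3^2 = 12
Explicitly: u, w, v, h(u, u), h(u, w), h(u, v), h(w, u), h(w, w), h(w, v), h(v, u), h(v, w), h(v, v).
So |H| = 12.
Ground atoms are formed by filling each argument slot of a predicate with a term from H, so an r-ary predicate gives |H|^r atoms:
  Link: 12^2 = 144;  Reach: 12^2 = 144;  Edge: 12^3 = 1728
Total ground atoms: 144 + 144 + 1728 = 2016.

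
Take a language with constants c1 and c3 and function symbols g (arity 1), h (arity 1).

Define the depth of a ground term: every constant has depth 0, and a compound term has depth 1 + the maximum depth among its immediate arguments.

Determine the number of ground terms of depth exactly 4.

32

Let N_k = |{terms of depth ≤ k}|. Then N_0 = 2 and N_k = 2 + N_{k-1} + N_{k-1} for k ≥ 1 (one summand per function symbol, arity giving the exponent).
N_0 = 2
N_1 = 2 + 2 + 2 = 6
N_2 = 2 + 6 + 6 = 14
N_3 = 2 + 14 + 14 = 30
N_4 = 2 + 30 + 30 = 62
Terms of depth exactly 4: N_4 − N_3 = 62 − 30 = 32.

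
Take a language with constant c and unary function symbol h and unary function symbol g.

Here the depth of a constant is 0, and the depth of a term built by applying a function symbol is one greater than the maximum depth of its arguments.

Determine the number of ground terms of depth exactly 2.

4

Let N_k = |{terms of depth ≤ k}|. Then N_0 = 1 and N_k = 1 + N_{k-1} + N_{k-1} for k ≥ 1 (one summand per function symbol, arity giving the exponent).
N_0 = 1
N_1 = 1 + 1 + 1 = 3
N_2 = 1 + 3 + 3 = 7
Terms of depth exactly 2: N_2 − N_1 = 7 − 3 = 4.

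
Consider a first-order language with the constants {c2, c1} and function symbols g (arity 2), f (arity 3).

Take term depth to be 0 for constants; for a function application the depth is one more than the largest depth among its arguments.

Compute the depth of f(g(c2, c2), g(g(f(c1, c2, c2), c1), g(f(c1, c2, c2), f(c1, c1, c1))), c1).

4

depth(g(c2, c2)) = 1 + max(0, 0) = 1
depth(f(c1, c2, c2)) = 1 + max(0, 0, 0) = 1
depth(g(f(c1, c2, c2), c1)) = 1 + max(1, 0) = 2
depth(f(c1, c1, c1)) = 1 + max(0, 0, 0) = 1
depth(g(f(c1, c2, c2), f(c1, c1, c1))) = 1 + max(1, 1) = 2
depth(g(g(f(c1, c2, c2), c1), g(f(c1, c2, c2), f(c1, c1, c1)))) = 1 + max(2, 2) = 3
depth(f(g(c2, c2), g(g(f(c1, c2, c2), c1), g(f(c1, c2, c2), f(c1, c1, c1))), c1)) = 1 + max(1, 3, 0) = 4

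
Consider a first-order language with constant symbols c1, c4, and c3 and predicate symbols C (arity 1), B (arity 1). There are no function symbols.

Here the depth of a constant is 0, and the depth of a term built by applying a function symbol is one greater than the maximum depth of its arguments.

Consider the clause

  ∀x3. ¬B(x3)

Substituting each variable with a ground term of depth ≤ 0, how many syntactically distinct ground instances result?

3

Ground terms of depth ≤ 0:
  With no function symbols every ground term is a constant, so there are exactly 3 ground terms at every depth bound.
  N_0 = 3
  Explicitly: c1, c4, c3.
So there are 3 ground terms available for substitution.
The body mentions the single quantified variable x3; since ground terms form a free algebra, no two substitutions collapse to the same formula.
Number of ground instances = 3.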